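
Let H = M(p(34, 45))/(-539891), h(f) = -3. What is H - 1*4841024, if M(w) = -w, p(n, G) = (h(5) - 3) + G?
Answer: -2613625288345/539891 ≈ -4.8410e+6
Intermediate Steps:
p(n, G) = -6 + G (p(n, G) = (-3 - 3) + G = -6 + G)
H = 39/539891 (H = -(-6 + 45)/(-539891) = -1*39*(-1/539891) = -39*(-1/539891) = 39/539891 ≈ 7.2237e-5)
H - 1*4841024 = 39/539891 - 1*4841024 = 39/539891 - 4841024 = -2613625288345/539891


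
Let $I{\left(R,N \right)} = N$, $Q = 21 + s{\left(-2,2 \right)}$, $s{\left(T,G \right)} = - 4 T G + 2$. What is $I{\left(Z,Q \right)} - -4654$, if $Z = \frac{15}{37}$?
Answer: $4693$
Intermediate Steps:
$s{\left(T,G \right)} = 2 - 4 G T$ ($s{\left(T,G \right)} = - 4 G T + 2 = 2 - 4 G T$)
$Z = \frac{15}{37}$ ($Z = 15 \cdot \frac{1}{37} = \frac{15}{37} \approx 0.40541$)
$Q = 39$ ($Q = 21 - \left(-2 + 8 \left(-2\right)\right) = 21 + \left(2 + 16\right) = 21 + 18 = 39$)
$I{\left(Z,Q \right)} - -4654 = 39 - -4654 = 39 + 4654 = 4693$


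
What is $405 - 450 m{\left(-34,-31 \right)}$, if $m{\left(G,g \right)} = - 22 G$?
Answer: $-336195$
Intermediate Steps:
$405 - 450 m{\left(-34,-31 \right)} = 405 - 450 \left(\left(-22\right) \left(-34\right)\right) = 405 - 336600 = -336195$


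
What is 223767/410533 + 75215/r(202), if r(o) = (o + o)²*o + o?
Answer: 435790534369/796188521266 ≈ 0.54735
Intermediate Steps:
r(o) = o + 4*o³ (r(o) = (2*o)²*o + o = (4*o²)*o + o = 4*o³ + o = o + 4*o³)
223767/410533 + 75215/r(202) = 223767/410533 + 75215/(202 + 4*202³) = 223767*(1/410533) + 75215/(202 + 4*8242408) = 223767/410533 + 75215/(202 + 32969632) = 223767/410533 + 75215/32969834 = 435790534369/796188521266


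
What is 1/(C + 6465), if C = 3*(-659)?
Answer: 1/4488 ≈ 0.00022282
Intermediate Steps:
C = -1977
1/(C + 6465) = 1/(-1977 + 6465) = 1/4488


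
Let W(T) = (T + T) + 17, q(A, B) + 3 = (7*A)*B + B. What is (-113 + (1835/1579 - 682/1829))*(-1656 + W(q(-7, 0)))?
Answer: 17196280570/93161 ≈ 1.8459e+5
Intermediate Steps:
q(A, B) = -3 + B + 7*A*B (q(A, B) = -3 + ((7*A)*B + B) = -3 + (7*A*B + B) = -3 + (B + 7*A*B) = -3 + B + 7*A*B)
W(T) = 17 + 2*T (W(T) = 2*T + 17 = 17 + 2*T)
(-113 + (1835/1579 - 682/1829))*(-1656 + W(q(-7, 0))) = (-113 + (1835/1579 - 682/1829))*(-1656 + (17 + 2*(-3 + 0 + 7*(-7)*0))) = (-113 + (1835*(1/1579) - 682*1/1829))*(-1656 + (17 + 2*(-3 + 0 + 0))) = (-113 + (1835/1579 - 22/59))*(-1656 + (17 + 2*(-3))) = (-113 + 73527/93161)*(-1656 + (17 - 6)) = -10453666*(-1656 + 11)/93161 = -10453666/93161*(-1645) = 17196280570/93161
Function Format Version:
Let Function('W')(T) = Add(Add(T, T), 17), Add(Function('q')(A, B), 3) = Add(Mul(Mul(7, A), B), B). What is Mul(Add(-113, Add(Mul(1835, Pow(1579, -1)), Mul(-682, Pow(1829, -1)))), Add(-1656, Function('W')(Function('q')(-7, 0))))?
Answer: Rational(17196280570, 93161) ≈ 1.8459e+5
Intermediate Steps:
Function('q')(A, B) = Add(-3, B, Mul(7, A, B)) (Function('q')(A, B) = Add(-3, Add(Mul(Mul(7, A), B), B)) = Add(-3, Add(Mul(7, A, B), B)) = Add(-3, Add(B, Mul(7, A, B))) = Add(-3, B, Mul(7, A, B)))
Function('W')(T) = Add(17, Mul(2, T)) (Function('W')(T) = Add(Mul(2, T), 17) = Add(17, Mul(2, T)))
Mul(Add(-113, Add(Mul(1835, Pow(1579, -1)), Mul(-682, Pow(1829, -1)))), Add(-1656, Function('W')(Function('q')(-7, 0)))) = Mul(Add(-113, Add(Mul(1835, Pow(1579, -1)), Mul(-682, Pow(1829, -1)))), Add(-1656, Add(17, Mul(2, Add(-3, 0, Mul(7, -7, 0)))))) = Mul(Add(-113, Add(Mul(1835, Rational(1, 1579)), Mul(-682, Rational(1, 1829)))), Add(-1656, Add(17, Mul(2, Add(-3, 0, 0))))) = Mul(Add(-113, Add(Rational(1835, 1579), Rational(-22, 59))), Add(-1656, Add(17, Mul(2, -3)))) = Mul(Add(-113, Rational(73527, 93161)), Add(-1656, Add(17, -6))) = Mul(Rational(-10453666, 93161), Add(-1656, 11)) = Mul(Rational(-10453666, 93161), -1645) = Rational(17196280570, 93161)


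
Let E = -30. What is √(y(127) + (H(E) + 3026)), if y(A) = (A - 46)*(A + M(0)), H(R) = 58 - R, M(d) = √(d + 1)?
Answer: 3*√1498 ≈ 116.11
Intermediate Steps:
M(d) = √(1 + d)
y(A) = (1 + A)*(-46 + A) (y(A) = (A - 46)*(A + √(1 + 0)) = (-46 + A)*(A + √1) = (-46 + A)*(A + 1) = (-46 + A)*(1 + A) = (1 + A)*(-46 + A))
√(y(127) + (H(E) + 3026)) = √((-46 + 127² - 45*127) + ((58 - 1*(-30)) + 3026)) = √((-46 + 16129 - 5715) + ((58 + 30) + 3026)) = √(10368 + (88 + 3026)) = √(10368 + 3114) = √13482 = 3*√1498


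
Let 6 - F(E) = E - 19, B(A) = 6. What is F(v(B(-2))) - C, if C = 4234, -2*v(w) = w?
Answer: -4206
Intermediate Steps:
v(w) = -w/2
F(E) = 25 - E (F(E) = 6 - (E - 19) = 6 - (-19 + E) = 6 + (19 - E) = 25 - E)
F(v(B(-2))) - C = (25 - (-1)*6/2) - 1*4234 = (25 - 1*(-3)) - 4234 = (25 + 3) - 4234 = 28 - 4234 = -4206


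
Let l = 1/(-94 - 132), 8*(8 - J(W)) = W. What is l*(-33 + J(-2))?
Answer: 99/904 ≈ 0.10951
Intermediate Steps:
J(W) = 8 - W/8
l = -1/226 (l = 1/(-226) = -1/226 ≈ -0.0044248)
l*(-33 + J(-2)) = -(-33 + (8 - ⅛*(-2)))/226 = -(-33 + (8 + ¼))/226 = -(-33 + 33/4)/226 = -1/226*(-99/4) = 99/904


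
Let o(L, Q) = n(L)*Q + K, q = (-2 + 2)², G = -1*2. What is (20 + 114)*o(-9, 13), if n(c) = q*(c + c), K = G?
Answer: -268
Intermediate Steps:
G = -2
K = -2
q = 0 (q = 0² = 0)
n(c) = 0 (n(c) = 0*(c + c) = 0*(2*c) = 0)
o(L, Q) = -2 (o(L, Q) = 0*Q - 2 = 0 - 2 = -2)
(20 + 114)*o(-9, 13) = (20 + 114)*(-2) = 134*(-2) = -268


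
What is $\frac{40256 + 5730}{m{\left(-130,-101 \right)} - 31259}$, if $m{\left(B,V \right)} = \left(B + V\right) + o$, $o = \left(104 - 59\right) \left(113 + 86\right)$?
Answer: $- \frac{45986}{22535} \approx -2.0406$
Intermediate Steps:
$o = 8955$ ($o = 45 \cdot 199 = 8955$)
$m{\left(B,V \right)} = 8955 + B + V$ ($m{\left(B,V \right)} = \left(B + V\right) + 8955 = 8955 + B + V$)
$\frac{40256 + 5730}{m{\left(-130,-101 \right)} - 31259} = \frac{40256 + 5730}{\left(8955 - 130 - 101\right) - 31259} = \frac{45986}{8724 - 31259} = \frac{45986}{-22535} = 45986 \left(- \frac{1}{22535}\right) = - \frac{45986}{22535}$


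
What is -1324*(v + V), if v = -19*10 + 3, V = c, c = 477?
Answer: -383960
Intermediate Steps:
V = 477
v = -187 (v = -190 + 3 = -187)
-1324*(v + V) = -1324*(-187 + 477) = -1324*290 = -383960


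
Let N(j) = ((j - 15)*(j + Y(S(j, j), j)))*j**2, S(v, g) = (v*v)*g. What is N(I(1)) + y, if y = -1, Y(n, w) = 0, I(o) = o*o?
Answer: -15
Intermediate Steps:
S(v, g) = g*v**2 (S(v, g) = v**2*g = g*v**2)
I(o) = o**2
N(j) = j**3*(-15 + j) (N(j) = ((j - 15)*(j + 0))*j**2 = ((-15 + j)*j)*j**2 = (j*(-15 + j))*j**2 = j**3*(-15 + j))
N(I(1)) + y = (1**2)**3*(-15 + 1**2) - 1 = 1**3*(-15 + 1) - 1 = 1*(-14) - 1 = -14 - 1 = -15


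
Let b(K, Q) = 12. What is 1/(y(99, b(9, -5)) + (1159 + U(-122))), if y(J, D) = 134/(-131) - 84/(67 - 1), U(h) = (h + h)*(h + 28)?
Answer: 1441/34717587 ≈ 4.1506e-5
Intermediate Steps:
U(h) = 2*h*(28 + h) (U(h) = (2*h)*(28 + h) = 2*h*(28 + h))
y(J, D) = -3308/1441 (y(J, D) = 134*(-1/131) - 84/66 = -134/131 - 84*1/66 = -134/131 - 14/11 = -3308/1441)
1/(y(99, b(9, -5)) + (1159 + U(-122))) = 1/(-3308/1441 + (1159 + 2*(-122)*(28 - 122))) = 1/(-3308/1441 + (1159 + 2*(-122)*(-94))) = 1/(-3308/1441 + (1159 + 22936)) = 1/(-3308/1441 + 24095) = 1/(34717587/1441) = 1441/34717587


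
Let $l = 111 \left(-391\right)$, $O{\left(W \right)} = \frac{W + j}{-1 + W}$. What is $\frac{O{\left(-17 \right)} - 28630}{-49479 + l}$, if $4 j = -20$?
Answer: $\frac{257659}{835920} \approx 0.30823$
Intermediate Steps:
$j = -5$ ($j = \frac{1}{4} \left(-20\right) = -5$)
$O{\left(W \right)} = \frac{-5 + W}{-1 + W}$ ($O{\left(W \right)} = \frac{W - 5}{-1 + W} = \frac{-5 + W}{-1 + W}$)
$l = -43401$
$\frac{O{\left(-17 \right)} - 28630}{-49479 + l} = \frac{\frac{-5 - 17}{-1 - 17} - 28630}{-49479 - 43401} = \frac{\frac{1}{-18} \left(-22\right) - 28630}{-92880} = \left(\left(- \frac{1}{18}\right) \left(-22\right) - 28630\right) \left(- \frac{1}{92880}\right) = \left(\frac{11}{9} - 28630\right) \left(- \frac{1}{92880}\right) = \left(- \frac{257659}{9}\right) \left(- \frac{1}{92880}\right) = \frac{257659}{835920}$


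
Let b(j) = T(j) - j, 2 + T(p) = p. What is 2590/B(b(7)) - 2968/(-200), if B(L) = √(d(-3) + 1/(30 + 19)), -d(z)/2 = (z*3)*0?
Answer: 453621/25 ≈ 18145.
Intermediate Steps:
T(p) = -2 + p
d(z) = 0 (d(z) = -2*z*3*0 = -2*3*z*0 = -2*0 = 0)
b(j) = -2 (b(j) = (-2 + j) - j = -2)
B(L) = ⅐ (B(L) = √(0 + 1/(30 + 19)) = √(0 + 1/49) = √(1/49) = ⅐)
2590/B(b(7)) - 2968/(-200) = 2590/(⅐) - 2968/(-200) = 2590*7 - 2968*(-1/200) = 18130 + 371/25 = 453621/25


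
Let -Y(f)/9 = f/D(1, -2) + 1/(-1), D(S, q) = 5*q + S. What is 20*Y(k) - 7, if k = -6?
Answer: 53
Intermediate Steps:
D(S, q) = S + 5*q
Y(f) = 9 + f (Y(f) = -9*(f/(1 + 5*(-2)) + 1/(-1)) = -9*(f/(1 - 10) + 1*(-1)) = -9*(f/(-9) - 1) = -9*(f*(-⅑) - 1) = -9*(-f/9 - 1) = -9*(-1 - f/9) = 9 + f)
20*Y(k) - 7 = 20*(9 - 6) - 7 = 20*3 - 7 = 60 - 7 = 53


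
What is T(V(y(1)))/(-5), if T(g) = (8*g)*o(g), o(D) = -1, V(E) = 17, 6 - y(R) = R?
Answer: 136/5 ≈ 27.200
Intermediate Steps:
y(R) = 6 - R
T(g) = -8*g (T(g) = (8*g)*(-1) = -8*g)
T(V(y(1)))/(-5) = -8*17/(-5) = -136*(-1/5) = 136/5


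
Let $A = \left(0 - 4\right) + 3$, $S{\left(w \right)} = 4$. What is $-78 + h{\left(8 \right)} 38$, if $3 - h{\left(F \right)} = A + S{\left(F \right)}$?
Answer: $-78$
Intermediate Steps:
$A = -1$ ($A = -4 + 3 = -1$)
$h{\left(F \right)} = 0$ ($h{\left(F \right)} = 3 - \left(-1 + 4\right) = 3 - 3 = 0$)
$-78 + h{\left(8 \right)} 38 = -78 + 0 \cdot 38 = -78 + 0 = -78$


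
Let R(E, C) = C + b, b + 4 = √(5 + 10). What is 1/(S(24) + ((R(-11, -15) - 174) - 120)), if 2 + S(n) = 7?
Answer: -308/94849 - √15/94849 ≈ -0.0032881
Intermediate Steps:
S(n) = 5 (S(n) = -2 + 7 = 5)
b = -4 + √15 (b = -4 + √(5 + 10) = -4 + √15 ≈ -0.12702)
R(E, C) = -4 + C + √15 (R(E, C) = C + (-4 + √15) = -4 + C + √15)
1/(S(24) + ((R(-11, -15) - 174) - 120)) = 1/(5 + (((-4 - 15 + √15) - 174) - 120)) = 1/(5 + (((-19 + √15) - 174) - 120)) = 1/(5 + ((-193 + √15) - 120)) = 1/(5 + (-313 + √15)) = 1/(-308 + √15)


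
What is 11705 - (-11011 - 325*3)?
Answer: 23691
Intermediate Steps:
11705 - (-11011 - 325*3) = 11705 - (-11011 - 1*975) = 11705 - (-11011 - 975) = 11705 - 1*(-11986) = 11705 + 11986 = 23691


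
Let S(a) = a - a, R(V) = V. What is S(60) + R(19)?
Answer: 19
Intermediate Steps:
S(a) = 0
S(60) + R(19) = 0 + 19 = 19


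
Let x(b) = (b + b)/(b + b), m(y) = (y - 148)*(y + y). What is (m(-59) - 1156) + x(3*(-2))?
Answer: 23271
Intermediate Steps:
m(y) = 2*y*(-148 + y) (m(y) = (-148 + y)*(2*y) = 2*y*(-148 + y))
x(b) = 1 (x(b) = (2*b)/((2*b)) = (2*b)*(1/(2*b)) = 1)
(m(-59) - 1156) + x(3*(-2)) = (2*(-59)*(-148 - 59) - 1156) + 1 = (2*(-59)*(-207) - 1156) + 1 = (24426 - 1156) + 1 = 23270 + 1 = 23271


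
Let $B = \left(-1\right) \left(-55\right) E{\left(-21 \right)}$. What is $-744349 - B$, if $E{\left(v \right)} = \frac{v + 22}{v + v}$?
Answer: $- \frac{31262603}{42} \approx -7.4435 \cdot 10^{5}$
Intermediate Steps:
$E{\left(v \right)} = \frac{22 + v}{2 v}$
$B = - \frac{55}{42}$ ($B = \left(-1\right) \left(-55\right) \frac{22 - 21}{2 \left(-21\right)} = 55 \cdot \frac{1}{2} \left(- \frac{1}{21}\right) 1 = 55 \left(- \frac{1}{42}\right) = - \frac{55}{42} \approx -1.3095$)
$-744349 - B = -744349 - - \frac{55}{42} = -744349 + \frac{55}{42} = - \frac{31262603}{42}$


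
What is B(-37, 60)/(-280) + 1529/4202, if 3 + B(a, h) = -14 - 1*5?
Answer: 11831/26740 ≈ 0.44245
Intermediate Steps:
B(a, h) = -22 (B(a, h) = -3 + (-14 - 1*5) = -3 + (-14 - 5) = -3 - 19 = -22)
B(-37, 60)/(-280) + 1529/4202 = -22/(-280) + 1529/4202 = -22*(-1/280) + 1529*(1/4202) = 11/140 + 139/382 = 11831/26740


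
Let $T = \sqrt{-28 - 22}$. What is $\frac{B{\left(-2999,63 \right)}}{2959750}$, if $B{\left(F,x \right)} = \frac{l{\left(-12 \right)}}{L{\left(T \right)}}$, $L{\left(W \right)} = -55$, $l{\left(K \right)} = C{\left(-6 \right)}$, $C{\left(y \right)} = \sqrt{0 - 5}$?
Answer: $- \frac{i \sqrt{5}}{162786250} \approx - 1.3736 \cdot 10^{-8} i$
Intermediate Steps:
$C{\left(y \right)} = i \sqrt{5}$ ($C{\left(y \right)} = \sqrt{-5} = i \sqrt{5}$)
$l{\left(K \right)} = i \sqrt{5}$
$T = 5 i \sqrt{2}$ ($T = \sqrt{-50} = 5 i \sqrt{2} \approx 7.0711 i$)
$B{\left(F,x \right)} = - \frac{i \sqrt{5}}{55}$ ($B{\left(F,x \right)} = \frac{i \sqrt{5}}{-55} = i \sqrt{5} \left(- \frac{1}{55}\right) = - \frac{i \sqrt{5}}{55}$)
$\frac{B{\left(-2999,63 \right)}}{2959750} = \frac{\left(- \frac{1}{55}\right) i \sqrt{5}}{2959750} = - \frac{i \sqrt{5}}{55} \cdot \frac{1}{2959750} = - \frac{i \sqrt{5}}{162786250}$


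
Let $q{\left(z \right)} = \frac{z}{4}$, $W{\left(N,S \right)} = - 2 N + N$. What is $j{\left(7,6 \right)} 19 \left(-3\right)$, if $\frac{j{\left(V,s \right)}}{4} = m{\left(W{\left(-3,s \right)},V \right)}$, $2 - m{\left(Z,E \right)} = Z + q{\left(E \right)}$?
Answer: $627$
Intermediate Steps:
$W{\left(N,S \right)} = - N$
$q{\left(z \right)} = \frac{z}{4}$ ($q{\left(z \right)} = z \frac{1}{4} = \frac{z}{4}$)
$m{\left(Z,E \right)} = 2 - Z - \frac{E}{4}$ ($m{\left(Z,E \right)} = 2 - \left(Z + \frac{E}{4}\right) = 2 - Z - \frac{E}{4}$)
$j{\left(V,s \right)} = -4 - V$ ($j{\left(V,s \right)} = 4 \left(2 - \left(-1\right) \left(-3\right) - \frac{V}{4}\right) = 4 \left(2 - 3 - \frac{V}{4}\right) = 4 \left(-1 - \frac{V}{4}\right) = -4 - V$)
$j{\left(7,6 \right)} 19 \left(-3\right) = \left(-4 - 7\right) 19 \left(-3\right) = \left(-11\right) 19 \left(-3\right) = \left(-209\right) \left(-3\right) = 627$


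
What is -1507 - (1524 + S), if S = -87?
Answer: -2944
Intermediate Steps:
-1507 - (1524 + S) = -1507 - (1524 - 87) = -1507 - 1*1437 = -1507 - 1437 = -2944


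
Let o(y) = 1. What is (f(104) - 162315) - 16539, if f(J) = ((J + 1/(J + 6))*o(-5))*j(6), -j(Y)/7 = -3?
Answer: -19433679/110 ≈ -1.7667e+5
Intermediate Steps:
j(Y) = 21 (j(Y) = -7*(-3) = 21)
f(J) = 21*J + 21/(6 + J) (f(J) = ((J + 1/(J + 6))*1)*21 = ((J + 1/(6 + J))*1)*21 = (J + 1/(6 + J))*21 = 21*J + 21/(6 + J))
(f(104) - 162315) - 16539 = (21*(1 + 104² + 6*104)/(6 + 104) - 162315) - 16539 = (21*(1 + 10816 + 624)/110 - 162315) - 16539 = (21*(1/110)*11441 - 162315) - 16539 = (240261/110 - 162315) - 16539 = -17614389/110 - 16539 = -19433679/110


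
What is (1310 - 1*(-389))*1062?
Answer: 1804338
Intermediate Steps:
(1310 - 1*(-389))*1062 = (1310 + 389)*1062 = 1699*1062 = 1804338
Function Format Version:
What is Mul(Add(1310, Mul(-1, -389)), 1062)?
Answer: 1804338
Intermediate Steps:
Mul(Add(1310, Mul(-1, -389)), 1062) = Mul(Add(1310, 389), 1062) = Mul(1699, 1062) = 1804338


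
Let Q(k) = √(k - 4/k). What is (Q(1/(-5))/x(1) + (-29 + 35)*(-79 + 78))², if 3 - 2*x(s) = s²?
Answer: 279/5 - 36*√55/5 ≈ 2.4034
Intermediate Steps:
x(s) = 3/2 - s²/2
(Q(1/(-5))/x(1) + (-29 + 35)*(-79 + 78))² = (√(1/(-5) - 4/(1/(-5)))/(3/2 - ½*1²) + (-29 + 35)*(-79 + 78))² = (√(-⅕ - 4/(-⅕))/(3/2 - ½*1) + 6*(-1))² = (√(-⅕ - 4*(-5))/(3/2 - ½) - 6)² = (√(-⅕ + 20)/1 - 6)² = (√(99/5)*1 - 6)² = ((3*√55/5)*1 - 6)² = (3*√55/5 - 6)² = (-6 + 3*√55/5)²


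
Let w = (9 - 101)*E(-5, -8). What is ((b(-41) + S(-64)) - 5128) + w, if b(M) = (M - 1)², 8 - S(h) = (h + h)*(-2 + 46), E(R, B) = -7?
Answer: 2920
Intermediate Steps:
S(h) = 8 - 88*h (S(h) = 8 - (h + h)*(-2 + 46) = 8 - 2*h*44 = 8 - 88*h)
w = 644 (w = (9 - 101)*(-7) = -92*(-7) = 644)
b(M) = (-1 + M)²
((b(-41) + S(-64)) - 5128) + w = (((-1 - 41)² + (8 - 88*(-64))) - 5128) + 644 = (((-42)² + (8 + 5632)) - 5128) + 644 = ((1764 + 5640) - 5128) + 644 = (7404 - 5128) + 644 = 2276 + 644 = 2920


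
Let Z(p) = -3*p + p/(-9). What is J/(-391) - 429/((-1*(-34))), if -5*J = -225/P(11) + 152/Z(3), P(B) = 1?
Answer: -348723/27370 ≈ -12.741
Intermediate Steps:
Z(p) = -28*p/9 (Z(p) = -3*p + p*(-⅑) = -3*p - p/9 = -28*p/9)
J = 1689/35 (J = -(-225/1 + 152/((-28/9*3)))/5 = -(-225*1 + 152/(-28/3))/5 = -(-225 + 152*(-3/28))/5 = -(-225 - 114/7)/5 = -⅕*(-1689/7) = 1689/35 ≈ 48.257)
J/(-391) - 429/((-1*(-34))) = (1689/35)/(-391) - 429/((-1*(-34))) = (1689/35)*(-1/391) - 429/34 = -1689/13685 - 429*1/34 = -1689/13685 - 429/34 = -348723/27370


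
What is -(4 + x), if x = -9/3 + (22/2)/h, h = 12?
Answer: -23/12 ≈ -1.9167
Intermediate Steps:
x = -25/12 (x = -9/3 + (22/2)/12 = -9*⅓ + (22*(½))*(1/12) = -3 + 11*(1/12) = -3 + 11/12 = -25/12 ≈ -2.0833)
-(4 + x) = -(4 - 25/12) = -1*23/12 = -23/12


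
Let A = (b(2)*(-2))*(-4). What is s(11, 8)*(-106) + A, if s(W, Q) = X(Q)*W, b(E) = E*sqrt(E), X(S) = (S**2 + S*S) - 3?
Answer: -145750 + 16*sqrt(2) ≈ -1.4573e+5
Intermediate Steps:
X(S) = -3 + 2*S**2 (X(S) = (S**2 + S**2) - 3 = 2*S**2 - 3 = -3 + 2*S**2)
b(E) = E**(3/2)
s(W, Q) = W*(-3 + 2*Q**2) (s(W, Q) = (-3 + 2*Q**2)*W = W*(-3 + 2*Q**2))
A = 16*sqrt(2) (A = (2**(3/2)*(-2))*(-4) = ((2*sqrt(2))*(-2))*(-4) = -4*sqrt(2)*(-4) = 16*sqrt(2) ≈ 22.627)
s(11, 8)*(-106) + A = (11*(-3 + 2*8**2))*(-106) + 16*sqrt(2) = (11*(-3 + 2*64))*(-106) + 16*sqrt(2) = (11*(-3 + 128))*(-106) + 16*sqrt(2) = (11*125)*(-106) + 16*sqrt(2) = 1375*(-106) + 16*sqrt(2) = -145750 + 16*sqrt(2)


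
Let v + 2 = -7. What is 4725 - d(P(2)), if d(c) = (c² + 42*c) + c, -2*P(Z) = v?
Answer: 18045/4 ≈ 4511.3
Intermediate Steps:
v = -9 (v = -2 - 7 = -9)
P(Z) = 9/2 (P(Z) = -½*(-9) = 9/2)
d(c) = c² + 43*c
4725 - d(P(2)) = 4725 - 9*(43 + 9/2)/2 = 4725 - 9*95/(2*2) = 4725 - 1*855/4 = 4725 - 855/4 = 18045/4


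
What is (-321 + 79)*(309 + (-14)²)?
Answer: -122210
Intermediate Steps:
(-321 + 79)*(309 + (-14)²) = -242*(309 + 196) = -242*505 = -122210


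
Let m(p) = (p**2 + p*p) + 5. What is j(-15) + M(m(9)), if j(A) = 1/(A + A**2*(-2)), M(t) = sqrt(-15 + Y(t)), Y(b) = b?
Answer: -1/465 + 2*sqrt(38) ≈ 12.327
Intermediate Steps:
m(p) = 5 + 2*p**2 (m(p) = (p**2 + p**2) + 5 = 2*p**2 + 5 = 5 + 2*p**2)
M(t) = sqrt(-15 + t)
j(A) = 1/(A - 2*A**2)
j(-15) + M(m(9)) = -1/(-15*(-1 + 2*(-15))) + sqrt(-15 + (5 + 2*9**2)) = -1*(-1/15)/(-1 - 30) + sqrt(-15 + (5 + 2*81)) = -1*(-1/15)/(-31) + sqrt(-15 + (5 + 162)) = -1*(-1/15)*(-1/31) + sqrt(-15 + 167) = -1/465 + sqrt(152) = -1/465 + 2*sqrt(38)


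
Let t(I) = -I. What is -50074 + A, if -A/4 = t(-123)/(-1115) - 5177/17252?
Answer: -240797721279/4808995 ≈ -50072.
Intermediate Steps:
A = 7894351/4808995 (A = -4*(-1*(-123)/(-1115) - 5177/17252) = -4*(123*(-1/1115) - 5177*1/17252) = -4*(-123/1115 - 5177/17252) = -4*(-7894351/19235980) = 7894351/4808995 ≈ 1.6416)
-50074 + A = -50074 + 7894351/4808995 = -240797721279/4808995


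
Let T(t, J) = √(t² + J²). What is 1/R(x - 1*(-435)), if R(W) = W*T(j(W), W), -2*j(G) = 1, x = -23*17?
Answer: √7745/170390 ≈ 0.00051650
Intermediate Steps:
x = -391
j(G) = -½ (j(G) = -½*1 = -½)
T(t, J) = √(J² + t²)
R(W) = W*√(¼ + W²) (R(W) = W*√(W² + (-½)²) = W*√(W² + ¼) = W*√(¼ + W²))
1/R(x - 1*(-435)) = 1/((-391 - 1*(-435))*√(1 + 4*(-391 - 1*(-435))²)/2) = 1/((-391 + 435)*√(1 + 4*(-391 + 435)²)/2) = 1/((½)*44*√(1 + 4*44²)) = 1/((½)*44*√(1 + 4*1936)) = 1/((½)*44*√(1 + 7744)) = 1/((½)*44*√7745) = 1/(22*√7745) = √7745/170390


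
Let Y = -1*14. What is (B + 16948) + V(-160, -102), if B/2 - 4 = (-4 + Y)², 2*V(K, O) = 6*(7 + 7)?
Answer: 17646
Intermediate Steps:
V(K, O) = 42 (V(K, O) = (6*(7 + 7))/2 = (6*14)/2 = (½)*84 = 42)
Y = -14
B = 656 (B = 8 + 2*(-4 - 14)² = 8 + 2*(-18)² = 8 + 2*324 = 8 + 648 = 656)
(B + 16948) + V(-160, -102) = (656 + 16948) + 42 = 17604 + 42 = 17646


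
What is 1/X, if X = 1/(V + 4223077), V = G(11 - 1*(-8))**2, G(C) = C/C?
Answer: 4223078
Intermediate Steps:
G(C) = 1
V = 1 (V = 1**2 = 1)
X = 1/4223078 (X = 1/(1 + 4223077) = 1/4223078 ≈ 2.3679e-7)
1/X = 1/(1/4223078) = 4223078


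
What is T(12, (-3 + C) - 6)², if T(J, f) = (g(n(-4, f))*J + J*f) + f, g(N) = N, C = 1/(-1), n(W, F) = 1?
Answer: 13924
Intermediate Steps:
C = -1
T(J, f) = J + f + J*f (T(J, f) = (1*J + J*f) + f = (J + J*f) + f = J + f + J*f)
T(12, (-3 + C) - 6)² = (12 + ((-3 - 1) - 6) + 12*((-3 - 1) - 6))² = (12 + (-4 - 6) + 12*(-4 - 6))² = (12 - 10 + 12*(-10))² = (12 - 10 - 120)² = (-118)² = 13924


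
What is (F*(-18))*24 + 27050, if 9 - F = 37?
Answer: 39146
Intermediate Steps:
F = -28 (F = 9 - 1*37 = 9 - 37 = -28)
(F*(-18))*24 + 27050 = -28*(-18)*24 + 27050 = 504*24 + 27050 = 12096 + 27050 = 39146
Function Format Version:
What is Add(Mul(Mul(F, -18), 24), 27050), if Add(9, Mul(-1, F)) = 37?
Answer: 39146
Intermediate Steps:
F = -28 (F = Add(9, Mul(-1, 37)) = Add(9, -37) = -28)
Add(Mul(Mul(F, -18), 24), 27050) = Add(Mul(Mul(-28, -18), 24), 27050) = Add(Mul(504, 24), 27050) = Add(12096, 27050) = 39146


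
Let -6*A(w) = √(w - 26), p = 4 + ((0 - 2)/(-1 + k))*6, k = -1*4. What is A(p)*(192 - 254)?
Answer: 217*I*√10/15 ≈ 45.748*I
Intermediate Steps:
k = -4
p = 32/5 (p = 4 + ((0 - 2)/(-1 - 4))*6 = 4 - 2/(-5)*6 = 4 - 2*(-⅕)*6 = 4 + (⅖)*6 = 4 + 12/5 = 32/5 ≈ 6.4000)
A(w) = -√(-26 + w)/6 (A(w) = -√(w - 26)/6 = -√(-26 + w)/6)
A(p)*(192 - 254) = (-√(-26 + 32/5)/6)*(192 - 254) = -7*I*√10/30*(-62) = 217*I*√10/15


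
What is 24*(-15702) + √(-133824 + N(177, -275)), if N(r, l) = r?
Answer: -376848 + I*√133647 ≈ -3.7685e+5 + 365.58*I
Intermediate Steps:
24*(-15702) + √(-133824 + N(177, -275)) = 24*(-15702) + √(-133824 + 177) = -376848 + √(-133647) = -376848 + I*√133647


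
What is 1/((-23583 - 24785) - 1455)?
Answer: -1/49823 ≈ -2.0071e-5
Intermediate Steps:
1/((-23583 - 24785) - 1455) = 1/(-48368 - 1455) = 1/(-49823) = -1/49823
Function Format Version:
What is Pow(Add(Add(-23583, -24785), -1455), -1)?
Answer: Rational(-1, 49823) ≈ -2.0071e-5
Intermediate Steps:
Pow(Add(Add(-23583, -24785), -1455), -1) = Pow(Add(-48368, -1455), -1) = Pow(-49823, -1) = Rational(-1, 49823)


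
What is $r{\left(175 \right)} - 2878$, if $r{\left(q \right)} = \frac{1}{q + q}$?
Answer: $- \frac{1007299}{350} \approx -2878.0$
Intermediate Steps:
$r{\left(q \right)} = \frac{1}{2 q}$
$r{\left(175 \right)} - 2878 = \frac{1}{2 \cdot 175} - 2878 = \frac{1}{2} \cdot \frac{1}{175} - 2878 = \frac{1}{350} - 2878 = - \frac{1007299}{350}$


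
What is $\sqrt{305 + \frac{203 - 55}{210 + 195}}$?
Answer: $\frac{\sqrt{618365}}{45} \approx 17.475$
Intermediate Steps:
$\sqrt{305 + \frac{203 - 55}{210 + 195}} = \sqrt{305 + \frac{148}{405}} = \sqrt{\frac{123673}{405}} = \frac{\sqrt{618365}}{45}$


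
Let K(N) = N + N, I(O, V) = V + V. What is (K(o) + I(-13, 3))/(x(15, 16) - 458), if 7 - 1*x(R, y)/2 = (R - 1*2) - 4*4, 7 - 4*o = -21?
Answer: -10/219 ≈ -0.045662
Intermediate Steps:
o = 7 (o = 7/4 - ¼*(-21) = 7/4 + 21/4 = 7)
I(O, V) = 2*V
K(N) = 2*N
x(R, y) = 50 - 2*R (x(R, y) = 14 - 2*((R - 1*2) - 4*4) = 14 - 2*((R - 2) - 16) = 14 - 2*((-2 + R) - 16) = 14 - 2*(-18 + R) = 14 + (36 - 2*R) = 50 - 2*R)
(K(o) + I(-13, 3))/(x(15, 16) - 458) = (2*7 + 2*3)/((50 - 2*15) - 458) = (14 + 6)/((50 - 30) - 458) = 20/(20 - 458) = 20/(-438) = 20*(-1/438) = -10/219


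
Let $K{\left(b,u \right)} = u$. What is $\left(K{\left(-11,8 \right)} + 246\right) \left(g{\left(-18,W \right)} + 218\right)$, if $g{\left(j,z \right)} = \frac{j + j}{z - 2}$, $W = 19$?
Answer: $\frac{932180}{17} \approx 54834.0$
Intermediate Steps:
$g{\left(j,z \right)} = \frac{2 j}{-2 + z}$
$\left(K{\left(-11,8 \right)} + 246\right) \left(g{\left(-18,W \right)} + 218\right) = \left(8 + 246\right) \left(2 \left(-18\right) \frac{1}{-2 + 19} + 218\right) = 254 \left(2 \left(-18\right) \frac{1}{17} + 218\right) = 254 \left(- \frac{36}{17} + 218\right) = 254 \cdot \frac{3670}{17} = \frac{932180}{17}$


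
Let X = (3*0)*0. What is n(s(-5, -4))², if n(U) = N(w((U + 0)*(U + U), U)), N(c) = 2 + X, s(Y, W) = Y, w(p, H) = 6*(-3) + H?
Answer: 4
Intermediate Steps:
X = 0 (X = 0*0 = 0)
w(p, H) = -18 + H
N(c) = 2 (N(c) = 2 + 0 = 2)
n(U) = 2
n(s(-5, -4))² = 2² = 4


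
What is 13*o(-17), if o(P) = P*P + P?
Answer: 3536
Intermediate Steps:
o(P) = P + P**2 (o(P) = P**2 + P = P + P**2)
13*o(-17) = 13*(-17*(1 - 17)) = 13*(-17*(-16)) = 13*272 = 3536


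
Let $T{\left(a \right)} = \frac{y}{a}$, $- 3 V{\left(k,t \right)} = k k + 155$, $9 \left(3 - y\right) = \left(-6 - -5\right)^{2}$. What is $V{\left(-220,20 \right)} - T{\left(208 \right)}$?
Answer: $- \frac{1165321}{72} \approx -16185.0$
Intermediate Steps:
$y = \frac{26}{9}$ ($y = 3 - \frac{\left(-6 - -5\right)^{2}}{9} = 3 - \frac{\left(-6 + 5\right)^{2}}{9} = 3 - \frac{\left(-1\right)^{2}}{9} = 3 - \frac{1}{9} = \frac{26}{9} \approx 2.8889$)
$V{\left(k,t \right)} = - \frac{155}{3} - \frac{k^{2}}{3}$ ($V{\left(k,t \right)} = - \frac{k k + 155}{3} = - \frac{k^{2} + 155}{3} = - \frac{155 + k^{2}}{3} = - \frac{155}{3} - \frac{k^{2}}{3}$)
$T{\left(a \right)} = \frac{26}{9 a}$
$V{\left(-220,20 \right)} - T{\left(208 \right)} = \left(- \frac{155}{3} - \frac{\left(-220\right)^{2}}{3}\right) - \frac{26}{9 \cdot 208} = \left(- \frac{155}{3} - \frac{48400}{3}\right) - \frac{26}{9} \cdot \frac{1}{208} = \left(- \frac{155}{3} - \frac{48400}{3}\right) - \frac{1}{72} = -16185 - \frac{1}{72} = - \frac{1165321}{72}$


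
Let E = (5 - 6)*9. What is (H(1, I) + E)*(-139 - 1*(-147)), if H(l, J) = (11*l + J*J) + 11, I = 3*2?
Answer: 392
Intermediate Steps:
E = -9 (E = -1*9 = -9)
I = 6
H(l, J) = 11 + J**2 + 11*l (H(l, J) = (11*l + J**2) + 11 = (J**2 + 11*l) + 11 = 11 + J**2 + 11*l)
(H(1, I) + E)*(-139 - 1*(-147)) = ((11 + 6**2 + 11*1) - 9)*(-139 - 1*(-147)) = ((11 + 36 + 11) - 9)*(-139 + 147) = (58 - 9)*8 = 49*8 = 392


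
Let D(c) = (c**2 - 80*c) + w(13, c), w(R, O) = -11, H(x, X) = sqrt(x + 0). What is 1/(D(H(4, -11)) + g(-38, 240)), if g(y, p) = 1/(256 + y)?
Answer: -218/36405 ≈ -0.0059882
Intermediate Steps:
H(x, X) = sqrt(x)
D(c) = -11 + c**2 - 80*c (D(c) = (c**2 - 80*c) - 11 = -11 + c**2 - 80*c)
1/(D(H(4, -11)) + g(-38, 240)) = 1/((-11 + (sqrt(4))**2 - 80*sqrt(4)) + 1/(256 - 38)) = 1/((-11 + 2**2 - 80*2) + 1/218) = 1/((-11 + 4 - 160) + 1/218) = 1/(-167 + 1/218) = 1/(-36405/218) = -218/36405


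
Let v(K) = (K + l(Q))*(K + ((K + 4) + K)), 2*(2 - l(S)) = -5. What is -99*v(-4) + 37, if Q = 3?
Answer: 433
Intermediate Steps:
l(S) = 9/2 (l(S) = 2 - 1/2*(-5) = 2 + 5/2 = 9/2)
v(K) = (4 + 3*K)*(9/2 + K) (v(K) = (K + 9/2)*(K + ((K + 4) + K)) = (9/2 + K)*(K + ((4 + K) + K)) = (9/2 + K)*(K + (4 + 2*K)) = (9/2 + K)*(4 + 3*K) = (4 + 3*K)*(9/2 + K))
-99*v(-4) + 37 = -99*(18 + 3*(-4)**2 + (35/2)*(-4)) + 37 = -99*(18 + 3*16 - 70) + 37 = -99*(18 + 48 - 70) + 37 = -99*(-4) + 37 = 396 + 37 = 433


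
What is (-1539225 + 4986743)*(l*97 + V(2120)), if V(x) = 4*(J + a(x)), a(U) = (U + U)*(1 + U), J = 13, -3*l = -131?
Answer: 372088352720674/3 ≈ 1.2403e+14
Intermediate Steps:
l = 131/3 (l = -⅓*(-131) = 131/3 ≈ 43.667)
a(U) = 2*U*(1 + U) (a(U) = (2*U)*(1 + U) = 2*U*(1 + U))
V(x) = 52 + 8*x*(1 + x) (V(x) = 4*(13 + 2*x*(1 + x)) = 52 + 8*x*(1 + x))
(-1539225 + 4986743)*(l*97 + V(2120)) = (-1539225 + 4986743)*((131/3)*97 + (52 + 8*2120*(1 + 2120))) = 3447518*(12707/3 + (52 + 8*2120*2121)) = 3447518*(12707/3 + (52 + 35972160)) = 3447518*(12707/3 + 35972212) = 3447518*(107929343/3) = 372088352720674/3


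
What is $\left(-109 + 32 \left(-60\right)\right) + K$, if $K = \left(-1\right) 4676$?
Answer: $-6705$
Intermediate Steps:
$K = -4676$
$\left(-109 + 32 \left(-60\right)\right) + K = \left(-109 + 32 \left(-60\right)\right) - 4676 = \left(-109 - 1920\right) - 4676 = -2029 - 4676 = -6705$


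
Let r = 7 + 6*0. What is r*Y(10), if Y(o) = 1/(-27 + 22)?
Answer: -7/5 ≈ -1.4000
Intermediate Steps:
Y(o) = -⅕ (Y(o) = 1/(-5) = -⅕)
r = 7 (r = 7 + 0 = 7)
r*Y(10) = 7*(-⅕) = -7/5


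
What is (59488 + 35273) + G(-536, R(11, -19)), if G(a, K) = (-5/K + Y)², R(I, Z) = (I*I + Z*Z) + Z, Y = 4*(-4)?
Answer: 20368773378/214369 ≈ 95017.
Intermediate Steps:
Y = -16
R(I, Z) = Z + I² + Z² (R(I, Z) = (I² + Z²) + Z = Z + I² + Z²)
G(a, K) = (-16 - 5/K)² (G(a, K) = (-5/K - 16)² = (-16 - 5/K)²)
(59488 + 35273) + G(-536, R(11, -19)) = (59488 + 35273) + (5 + 16*(-19 + 11² + (-19)²))²/(-19 + 11² + (-19)²)² = 94761 + (5 + 16*(-19 + 121 + 361))²/(-19 + 121 + 361)² = 94761 + (5 + 16*463)²/463² = 94761 + (5 + 7408)²/214369 = 94761 + (1/214369)*7413² = 94761 + (1/214369)*54952569 = 94761 + 54952569/214369 = 20368773378/214369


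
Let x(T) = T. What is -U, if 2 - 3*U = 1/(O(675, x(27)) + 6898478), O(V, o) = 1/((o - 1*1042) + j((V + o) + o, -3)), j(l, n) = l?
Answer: -3945929128/5918894121 ≈ -0.66667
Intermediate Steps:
O(V, o) = 1/(-1042 + V + 3*o) (O(V, o) = 1/((o - 1*1042) + ((V + o) + o)) = 1/((o - 1042) + (V + 2*o)) = 1/((-1042 + o) + (V + 2*o)) = 1/(-1042 + V + 3*o))
U = 3945929128/5918894121 (U = 2/3 - 1/(3*(1/(-1042 + 675 + 3*27) + 6898478)) = 2/3 - 1/(3*(1/(-1042 + 675 + 81) + 6898478)) = 2/3 - 1/(3*(1/(-286) + 6898478)) = 2/3 - 1/(3*(-1/286 + 6898478)) = 2/3 - 1/(3*1972964707/286) = 2/3 - 1/3*286/1972964707 = 2/3 - 286/5918894121 = 3945929128/5918894121 ≈ 0.66667)
-U = -1*3945929128/5918894121 = -3945929128/5918894121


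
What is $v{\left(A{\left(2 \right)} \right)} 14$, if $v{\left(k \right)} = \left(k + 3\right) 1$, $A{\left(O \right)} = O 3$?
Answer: $126$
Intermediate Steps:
$A{\left(O \right)} = 3 O$
$v{\left(k \right)} = 3 + k$ ($v{\left(k \right)} = \left(3 + k\right) 1 = 3 + k$)
$v{\left(A{\left(2 \right)} \right)} 14 = \left(3 + 3 \cdot 2\right) 14 = \left(3 + 6\right) 14 = 9 \cdot 14 = 126$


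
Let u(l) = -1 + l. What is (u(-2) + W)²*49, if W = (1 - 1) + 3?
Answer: 0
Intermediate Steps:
W = 3 (W = 0 + 3 = 3)
(u(-2) + W)²*49 = ((-1 - 2) + 3)²*49 = (-3 + 3)²*49 = 0²*49 = 0*49 = 0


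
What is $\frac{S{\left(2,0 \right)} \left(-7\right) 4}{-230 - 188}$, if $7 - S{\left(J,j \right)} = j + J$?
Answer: $\frac{70}{209} \approx 0.33493$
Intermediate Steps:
$S{\left(J,j \right)} = 7 - J - j$ ($S{\left(J,j \right)} = 7 - \left(j + J\right) = 7 - \left(J + j\right) = 7 - J - j$)
$\frac{S{\left(2,0 \right)} \left(-7\right) 4}{-230 - 188} = \frac{\left(7 - 2 - 0\right) \left(-7\right) 4}{-230 - 188} = \frac{\left(7 - 2 + 0\right) \left(-7\right) 4}{-418} = 5 \left(-7\right) 4 \left(- \frac{1}{418}\right) = \left(-35\right) 4 \left(- \frac{1}{418}\right) = \left(-140\right) \left(- \frac{1}{418}\right) = \frac{70}{209}$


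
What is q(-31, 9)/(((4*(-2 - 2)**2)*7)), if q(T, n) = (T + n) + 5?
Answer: -17/448 ≈ -0.037946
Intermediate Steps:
q(T, n) = 5 + T + n
q(-31, 9)/(((4*(-2 - 2)**2)*7)) = (5 - 31 + 9)/(((4*(-2 - 2)**2)*7)) = -17/((4*(-4)**2)*7) = -17/((4*16)*7) = -17/(64*7) = -17/448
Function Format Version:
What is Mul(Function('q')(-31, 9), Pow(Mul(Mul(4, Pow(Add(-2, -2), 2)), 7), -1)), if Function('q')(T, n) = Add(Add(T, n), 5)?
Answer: Rational(-17, 448) ≈ -0.037946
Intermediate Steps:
Function('q')(T, n) = Add(5, T, n)
Mul(Function('q')(-31, 9), Pow(Mul(Mul(4, Pow(Add(-2, -2), 2)), 7), -1)) = Mul(Add(5, -31, 9), Pow(Mul(Mul(4, Pow(Add(-2, -2), 2)), 7), -1)) = Mul(-17, Pow(Mul(Mul(4, Pow(-4, 2)), 7), -1)) = Mul(-17, Pow(Mul(Mul(4, 16), 7), -1)) = Mul(-17, Pow(Mul(64, 7), -1)) = Mul(-17, Pow(448, -1)) = Mul(-17, Rational(1, 448)) = Rational(-17, 448)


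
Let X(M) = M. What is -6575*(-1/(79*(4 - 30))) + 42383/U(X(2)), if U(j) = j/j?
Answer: 87048107/2054 ≈ 42380.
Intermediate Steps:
U(j) = 1
-6575*(-1/(79*(4 - 30))) + 42383/U(X(2)) = -6575*(-1/(79*(4 - 30))) + 42383/1 = -6575/((-79*(-26))) + 42383*1 = -6575/2054 + 42383 = 87048107/2054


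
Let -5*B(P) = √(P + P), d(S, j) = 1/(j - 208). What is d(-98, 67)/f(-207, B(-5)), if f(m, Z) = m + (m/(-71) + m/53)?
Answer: 3763/110356047 ≈ 3.4099e-5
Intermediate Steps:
d(S, j) = 1/(-208 + j)
B(P) = -√2*√P/5 (B(P) = -√(P + P)/5 = -√2*√P/5)
f(m, Z) = 3781*m/3763 (f(m, Z) = m + (m*(-1/71) + m*(1/53)) = m + (-m/71 + m/53) = m + 18*m/3763 = 3781*m/3763)
d(-98, 67)/f(-207, B(-5)) = 1/((-208 + 67)*(((3781/3763)*(-207)))) = 1/((-141)*(-782667/3763)) = -1/141*(-3763/782667) = 3763/110356047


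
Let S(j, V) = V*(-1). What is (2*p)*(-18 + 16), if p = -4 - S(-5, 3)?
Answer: 4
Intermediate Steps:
S(j, V) = -V
p = -1 (p = -4 - (-1)*3 = -4 - 1*(-3) = -4 + 3 = -1)
(2*p)*(-18 + 16) = (2*(-1))*(-18 + 16) = -2*(-2) = 4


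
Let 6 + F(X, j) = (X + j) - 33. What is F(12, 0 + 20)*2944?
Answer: -20608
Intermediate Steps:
F(X, j) = -39 + X + j (F(X, j) = -6 + ((X + j) - 33) = -6 + (-33 + X + j) = -39 + X + j)
F(12, 0 + 20)*2944 = (-39 + 12 + (0 + 20))*2944 = (-39 + 12 + 20)*2944 = -7*2944 = -20608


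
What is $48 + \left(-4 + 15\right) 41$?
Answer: $499$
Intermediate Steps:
$48 + \left(-4 + 15\right) 41 = 48 + 11 \cdot 41 = 48 + 451 = 499$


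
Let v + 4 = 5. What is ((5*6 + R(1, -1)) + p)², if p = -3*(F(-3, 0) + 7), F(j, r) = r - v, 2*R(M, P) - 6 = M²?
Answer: 961/4 ≈ 240.25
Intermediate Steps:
v = 1 (v = -4 + 5 = 1)
R(M, P) = 3 + M²/2
F(j, r) = -1 + r (F(j, r) = r - 1*1 = r - 1 = -1 + r)
p = -18 (p = -3*((-1 + 0) + 7) = -3*(-1 + 7) = -3*6 = -18)
((5*6 + R(1, -1)) + p)² = ((5*6 + (3 + (½)*1²)) - 18)² = ((30 + (3 + (½)*1)) - 18)² = ((30 + (3 + ½)) - 18)² = ((30 + 7/2) - 18)² = (67/2 - 18)² = (31/2)² = 961/4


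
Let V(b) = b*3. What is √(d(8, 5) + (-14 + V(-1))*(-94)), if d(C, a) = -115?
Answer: √1483 ≈ 38.510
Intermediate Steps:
V(b) = 3*b
√(d(8, 5) + (-14 + V(-1))*(-94)) = √(-115 + (-14 + 3*(-1))*(-94)) = √(-115 + (-14 - 3)*(-94)) = √(-115 - 17*(-94)) = √(-115 + 1598) = √1483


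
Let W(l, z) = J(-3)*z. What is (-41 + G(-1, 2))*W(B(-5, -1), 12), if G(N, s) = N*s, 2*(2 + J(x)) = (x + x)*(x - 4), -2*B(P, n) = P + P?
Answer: -9804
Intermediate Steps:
B(P, n) = -P (B(P, n) = -(P + P)/2 = -P)
J(x) = -2 + x*(-4 + x) (J(x) = -2 + ((x + x)*(x - 4))/2 = -2 + ((2*x)*(-4 + x))/2 = -2 + (2*x*(-4 + x))/2 = -2 + x*(-4 + x))
W(l, z) = 19*z (W(l, z) = (-2 + (-3)² - 4*(-3))*z = (-2 + 9 + 12)*z = 19*z)
(-41 + G(-1, 2))*W(B(-5, -1), 12) = (-41 - 1*2)*(19*12) = (-41 - 2)*228 = -43*228 = -9804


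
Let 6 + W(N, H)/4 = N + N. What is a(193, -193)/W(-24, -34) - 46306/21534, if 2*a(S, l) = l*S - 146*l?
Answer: 29221787/1550448 ≈ 18.847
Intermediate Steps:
W(N, H) = -24 + 8*N (W(N, H) = -24 + 4*(N + N) = -24 + 4*(2*N) = -24 + 8*N)
a(S, l) = -73*l + S*l/2 (a(S, l) = (l*S - 146*l)/2 = (S*l - 146*l)/2 = (-146*l + S*l)/2 = -73*l + S*l/2)
a(193, -193)/W(-24, -34) - 46306/21534 = ((½)*(-193)*(-146 + 193))/(-24 + 8*(-24)) - 46306/21534 = ((½)*(-193)*47)/(-24 - 192) - 46306*1/21534 = -9071/2/(-216) - 23153/10767 = -9071/2*(-1/216) - 23153/10767 = 9071/432 - 23153/10767 = 29221787/1550448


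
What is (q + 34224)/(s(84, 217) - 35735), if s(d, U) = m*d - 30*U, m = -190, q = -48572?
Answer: 14348/58205 ≈ 0.24651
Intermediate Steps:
s(d, U) = -190*d - 30*U
(q + 34224)/(s(84, 217) - 35735) = (-48572 + 34224)/((-190*84 - 30*217) - 35735) = -14348/((-15960 - 6510) - 35735) = -14348/(-22470 - 35735) = -14348/(-58205) = -14348*(-1/58205) = 14348/58205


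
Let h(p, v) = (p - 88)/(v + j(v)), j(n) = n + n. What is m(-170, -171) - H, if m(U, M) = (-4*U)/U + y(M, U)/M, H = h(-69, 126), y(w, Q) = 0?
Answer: -1355/378 ≈ -3.5847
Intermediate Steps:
j(n) = 2*n
h(p, v) = (-88 + p)/(3*v) (h(p, v) = (p - 88)/(v + 2*v) = (-88 + p)/((3*v)) = (-88 + p)*(1/(3*v)) = (-88 + p)/(3*v))
H = -157/378 (H = (⅓)*(-88 - 69)/126 = (⅓)*(1/126)*(-157) = -157/378 ≈ -0.41534)
m(U, M) = -4 (m(U, M) = (-4*U)/U + 0/M = -4 + 0 = -4)
m(-170, -171) - H = -4 - 1*(-157/378) = -4 + 157/378 = -1355/378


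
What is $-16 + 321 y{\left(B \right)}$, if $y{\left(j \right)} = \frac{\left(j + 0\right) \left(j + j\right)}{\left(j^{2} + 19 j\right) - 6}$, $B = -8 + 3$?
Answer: $- \frac{8633}{38} \approx -227.18$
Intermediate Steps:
$B = -5$
$y{\left(j \right)} = \frac{2 j^{2}}{-6 + j^{2} + 19 j}$ ($y{\left(j \right)} = \frac{j 2 j}{-6 + j^{2} + 19 j} = \frac{2 j^{2}}{-6 + j^{2} + 19 j}$)
$-16 + 321 y{\left(B \right)} = -16 + 321 \frac{2 \left(-5\right)^{2}}{-6 + \left(-5\right)^{2} + 19 \left(-5\right)} = -16 + 321 \cdot 2 \cdot 25 \frac{1}{-6 + 25 - 95} = -16 + 321 \cdot 2 \cdot 25 \frac{1}{-76} = -16 + 321 \cdot 2 \cdot 25 \left(- \frac{1}{76}\right) = -16 + 321 \left(- \frac{25}{38}\right) = -16 - \frac{8025}{38} = - \frac{8633}{38}$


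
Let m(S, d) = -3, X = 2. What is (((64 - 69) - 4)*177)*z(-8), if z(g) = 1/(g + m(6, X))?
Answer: 1593/11 ≈ 144.82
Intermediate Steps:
z(g) = 1/(-3 + g) (z(g) = 1/(g - 3) = 1/(-3 + g))
(((64 - 69) - 4)*177)*z(-8) = (((64 - 69) - 4)*177)/(-3 - 8) = ((-5 - 4)*177)/(-11) = -9*177*(-1/11) = -1593*(-1/11) = 1593/11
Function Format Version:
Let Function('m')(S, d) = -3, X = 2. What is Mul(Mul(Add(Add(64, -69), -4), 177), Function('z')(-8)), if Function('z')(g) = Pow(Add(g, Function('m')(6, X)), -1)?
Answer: Rational(1593, 11) ≈ 144.82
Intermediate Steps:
Function('z')(g) = Pow(Add(-3, g), -1) (Function('z')(g) = Pow(Add(g, -3), -1) = Pow(Add(-3, g), -1))
Mul(Mul(Add(Add(64, -69), -4), 177), Function('z')(-8)) = Mul(Mul(Add(Add(64, -69), -4), 177), Pow(Add(-3, -8), -1)) = Mul(Mul(Add(-5, -4), 177), Pow(-11, -1)) = Mul(Mul(-9, 177), Rational(-1, 11)) = Mul(-1593, Rational(-1, 11)) = Rational(1593, 11)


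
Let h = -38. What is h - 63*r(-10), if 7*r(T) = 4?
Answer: -74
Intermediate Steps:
r(T) = 4/7 (r(T) = (1/7)*4 = 4/7)
h - 63*r(-10) = -38 - 63*4/7 = -38 - 36 = -74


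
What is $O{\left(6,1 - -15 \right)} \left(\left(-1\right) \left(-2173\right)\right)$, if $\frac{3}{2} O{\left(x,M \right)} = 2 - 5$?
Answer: $-4346$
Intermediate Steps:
$O{\left(x,M \right)} = -2$ ($O{\left(x,M \right)} = \frac{2 \left(2 - 5\right)}{3} = \frac{2}{3} \left(-3\right) = -2$)
$O{\left(6,1 - -15 \right)} \left(\left(-1\right) \left(-2173\right)\right) = - 2 \left(\left(-1\right) \left(-2173\right)\right) = \left(-2\right) 2173 = -4346$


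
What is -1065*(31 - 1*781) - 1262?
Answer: 797488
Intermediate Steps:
-1065*(31 - 1*781) - 1262 = -1065*(31 - 781) - 1262 = -1065*(-750) - 1262 = 798750 - 1262 = 797488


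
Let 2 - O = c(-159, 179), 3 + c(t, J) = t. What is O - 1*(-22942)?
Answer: 23106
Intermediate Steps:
c(t, J) = -3 + t
O = 164 (O = 2 - (-3 - 159) = 2 - 1*(-162) = 2 + 162 = 164)
O - 1*(-22942) = 164 - 1*(-22942) = 164 + 22942 = 23106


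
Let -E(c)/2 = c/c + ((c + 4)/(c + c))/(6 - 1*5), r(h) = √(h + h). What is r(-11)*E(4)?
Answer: -4*I*√22 ≈ -18.762*I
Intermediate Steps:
r(h) = √2*√h (r(h) = √(2*h) = √2*√h)
E(c) = -2 - (4 + c)/c (E(c) = -2*(c/c + ((c + 4)/(c + c))/(6 - 1*5)) = -2*(1 + ((4 + c)/((2*c)))/(6 - 5)) = -2*(1 + ((4 + c)*(1/(2*c)))/1) = -2*(1 + ((4 + c)/(2*c))*1) = -2*(1 + (4 + c)/(2*c)) = -2 - (4 + c)/c)
r(-11)*E(4) = (√2*√(-11))*(-3 - 4/4) = (√2*(I*√11))*(-3 - 4*¼) = (I*√22)*(-3 - 1) = (I*√22)*(-4) = -4*I*√22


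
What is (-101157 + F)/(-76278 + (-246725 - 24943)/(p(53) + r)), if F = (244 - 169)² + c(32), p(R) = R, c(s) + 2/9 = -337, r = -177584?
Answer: 51059276671/40624313850 ≈ 1.2569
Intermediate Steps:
c(s) = -3035/9 (c(s) = -2/9 - 337 = -3035/9)
F = 47590/9 (F = (244 - 169)² - 3035/9 = 75² - 3035/9 = 5625 - 3035/9 = 47590/9 ≈ 5287.8)
(-101157 + F)/(-76278 + (-246725 - 24943)/(p(53) + r)) = (-101157 + 47590/9)/(-76278 + (-246725 - 24943)/(53 - 177584)) = -862823/(9*(-76278 - 271668/(-177531))) = -862823/(9*(-76278 - 271668*(-1/177531))) = -862823/(9*(-76278 + 90556/59177)) = -862823/(9*(-4513812650/59177)) = -862823/9*(-59177/4513812650) = 51059276671/40624313850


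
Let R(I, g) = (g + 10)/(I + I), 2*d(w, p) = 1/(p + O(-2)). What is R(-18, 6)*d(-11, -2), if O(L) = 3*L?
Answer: 1/36 ≈ 0.027778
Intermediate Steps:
d(w, p) = 1/(2*(-6 + p)) (d(w, p) = 1/(2*(p + 3*(-2))) = 1/(2*(p - 6)) = 1/(2*(-6 + p)))
R(I, g) = (10 + g)/(2*I) (R(I, g) = (10 + g)/((2*I)) = (10 + g)*(1/(2*I)) = (10 + g)/(2*I))
R(-18, 6)*d(-11, -2) = ((½)*(10 + 6)/(-18))*(1/(2*(-6 - 2))) = ((½)*(-1/18)*16)*((½)/(-8)) = -2*(-1)/(9*8) = -4/9*(-1/16) = 1/36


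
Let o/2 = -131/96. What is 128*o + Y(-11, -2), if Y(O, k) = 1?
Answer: -1045/3 ≈ -348.33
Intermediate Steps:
o = -131/48 (o = 2*(-131/96) = -131/48 ≈ -2.7292)
128*o + Y(-11, -2) = 128*(-131/48) + 1 = -1048/3 + 1 = -1045/3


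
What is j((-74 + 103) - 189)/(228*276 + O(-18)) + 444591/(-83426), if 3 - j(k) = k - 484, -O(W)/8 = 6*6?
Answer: -1985371687/373271760 ≈ -5.3188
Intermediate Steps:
O(W) = -288 (O(W) = -48*6 = -8*36 = -288)
j(k) = 487 - k (j(k) = 3 - (k - 484) = 3 - (-484 + k) = 3 + (484 - k) = 487 - k)
j((-74 + 103) - 189)/(228*276 + O(-18)) + 444591/(-83426) = (487 - ((-74 + 103) - 189))/(228*276 - 288) + 444591/(-83426) = (487 - (29 - 189))/(62928 - 288) + 444591*(-1/83426) = (487 - 1*(-160))/62640 - 63513/11918 = (487 + 160)*(1/62640) - 63513/11918 = 647*(1/62640) - 63513/11918 = 647/62640 - 63513/11918 = -1985371687/373271760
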